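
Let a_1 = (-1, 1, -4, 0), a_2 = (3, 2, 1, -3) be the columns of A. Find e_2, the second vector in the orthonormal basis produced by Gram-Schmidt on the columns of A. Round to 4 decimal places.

e_2 = (0.5856, 0.4900, -0.0239, -0.6453)

a_1 = (-1, 1, -4, 0); ‖a_1‖ = 4.2426, so e_1 = (-0.2357, 0.2357, -0.9428, 0.0000).
e_1·a_2 = (-0.2357)·3 + 0.2357·2 + (-0.9428)·1 + 0.0000·(-3) = -1.1785.
u_2 = a_2 + 1.1785·e_1 = (2.7222, 2.2778, -0.1111, -3.0000).
‖u_2‖ = 4.6488, so e_2 = (0.5856, 0.4900, -0.0239, -0.6453).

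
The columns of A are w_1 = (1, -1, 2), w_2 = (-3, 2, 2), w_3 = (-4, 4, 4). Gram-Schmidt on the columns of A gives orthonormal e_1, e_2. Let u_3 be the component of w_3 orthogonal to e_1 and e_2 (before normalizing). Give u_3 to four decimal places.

w_1 = (1, -1, 2); ‖w_1‖ = 2.4495, so e_1 = (0.4082, -0.4082, 0.8165).
e_1·w_2 = 0.4082·(-3) + (-0.4082)·2 + 0.8165·2 = -0.4082.
u_2 = w_2 + 0.4082·e_1 = (-2.8333, 1.8333, 2.3333).
‖u_2‖ = 4.1028, so e_2 = (-0.6906, 0.4468, 0.5687).
e_1·w_3 = 0.4082·(-4) + (-0.4082)·4 + 0.8165·4 = 0.0000; e_2·w_3 = (-0.6906)·(-4) + 0.4468·4 + 0.5687·4 = 6.8245.
u_3 = w_3 + 0.0000·e_1 − 6.8245·e_2 = (0.7129, 0.9505, 0.1188).

u_3 = (0.7129, 0.9505, 0.1188)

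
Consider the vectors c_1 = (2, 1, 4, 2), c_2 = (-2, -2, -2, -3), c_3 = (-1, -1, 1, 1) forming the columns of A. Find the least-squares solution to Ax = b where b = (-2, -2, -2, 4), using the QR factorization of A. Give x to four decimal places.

e_1 = c_1/‖c_1‖ = (2, 1, 4, 2)/5.0000 = (0.4000, 0.2000, 0.8000, 0.4000).
r_{12} = e_1·c_2 = -4.0000.
u_2 = c_2 + 4.0000·e_1 = (-0.4000, -1.2000, 1.2000, -1.4000).
‖u_2‖ = 2.2361, so e_2 = (-0.1789, -0.5367, 0.5367, -0.6261).
r_{13} = e_1·c_3 = 0.6000; r_{23} = e_2·c_3 = 0.6261.
u_3 = c_3 − 0.6000·e_1 − 0.6261·e_2 = (-1.1280, -0.7840, 0.1840, 1.1520).
‖u_3‖ = 1.8022, so e_3 = (-0.6259, -0.4350, 0.1021, 0.6392).
Qᵀb = (-1.2000, -2.1466, 4.4745).
Back-substitute: x_3 = 4.4745/1.8022 = 2.4828.
x_2 = (-2.1466 − 0.6261·2.4828)/2.2361 = -1.6552.
x_1 = (-1.2000 + 4.0000·(-1.6552) − 0.6000·2.4828)/5.0000 = -1.8621.

x = (-1.8621, -1.6552, 2.4828)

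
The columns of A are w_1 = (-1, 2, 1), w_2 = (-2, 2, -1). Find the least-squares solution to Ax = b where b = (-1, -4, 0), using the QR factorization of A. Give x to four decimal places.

x = (-1.1379, -0.0345)

w_1 = (-1, 2, 1); ‖w_1‖ = 2.4495, so q_1 = (-0.4082, 0.8165, 0.4082).
q_1·w_2 = (-0.4082)·(-2) + 0.8165·2 + 0.4082·(-1) = 2.0412.
u_2 = w_2 − 2.0412·q_1 = (-1.1667, 0.3333, -1.8333).
‖u_2‖ = 2.1985, so q_2 = (-0.5307, 0.1516, -0.8339).
Qᵀb = (-2.8577, -0.0758).
Back-substitute: x_2 = -0.0758/2.1985 = -0.0345.
x_1 = (-2.8577 − 2.0412·(-0.0345))/2.4495 = -1.1379.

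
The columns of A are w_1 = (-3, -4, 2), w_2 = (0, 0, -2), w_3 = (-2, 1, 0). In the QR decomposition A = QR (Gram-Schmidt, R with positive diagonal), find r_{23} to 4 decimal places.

r_{23} = 0.1486

w_1 = (-3, -4, 2); ‖w_1‖ = 5.3852, so q_1 = (-0.5571, -0.7428, 0.3714).
q_1·w_2 = (-0.5571)·0 + (-0.7428)·0 + 0.3714·(-2) = -0.7428.
u_2 = w_2 + 0.7428·q_1 = (-0.4138, -0.5517, -1.7241).
‖u_2‖ = 1.8570, so q_2 = (-0.2228, -0.2971, -0.9285).
r_{23} = q_2·w_3 = 0.1486.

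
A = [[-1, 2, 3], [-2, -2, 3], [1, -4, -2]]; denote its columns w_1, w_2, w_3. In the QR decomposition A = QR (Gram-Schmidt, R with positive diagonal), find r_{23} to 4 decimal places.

r_{23} = 0.8971

q_1 = w_1/‖w_1‖ = (-1, -2, 1)/2.4495 = (-0.4082, -0.8165, 0.4082).
r_{12} = q_1·w_2 = -0.8165.
u_2 = w_2 + 0.8165·q_1 = (1.6667, -2.6667, -3.6667).
‖u_2‖ = 4.8305, so q_2 = (0.3450, -0.5521, -0.7591).
r_{23} = q_2·w_3 = 0.8971.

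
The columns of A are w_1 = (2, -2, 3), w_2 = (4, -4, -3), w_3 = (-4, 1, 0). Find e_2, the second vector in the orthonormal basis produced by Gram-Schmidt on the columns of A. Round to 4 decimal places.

e_2 = (0.5145, -0.5145, -0.6860)

w_1 = (2, -2, 3); ‖w_1‖ = 4.1231, so e_1 = (0.4851, -0.4851, 0.7276).
e_1·w_2 = 0.4851·4 + (-0.4851)·(-4) + 0.7276·(-3) = 1.6977.
u_2 = w_2 − 1.6977·e_1 = (3.1765, -3.1765, -4.2353).
‖u_2‖ = 6.1739, so e_2 = (0.5145, -0.5145, -0.6860).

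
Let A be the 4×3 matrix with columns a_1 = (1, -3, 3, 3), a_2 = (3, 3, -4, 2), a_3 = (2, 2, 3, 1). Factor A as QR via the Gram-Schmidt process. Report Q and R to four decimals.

Q = [[0.1890, 0.5981, 0.2982], [-0.5669, 0.2991, 0.6687], [0.5669, -0.4735, 0.6732], [0.5669, 0.5732, -0.1039]], R = [[5.2915, -2.2678, 1.5119], [0.0000, 5.7321, 0.9470], [0.0000, 0.0000, 3.8493]]

a_1 = (1, -3, 3, 3); ‖a_1‖ = 5.2915, so e_1 = (0.1890, -0.5669, 0.5669, 0.5669).
e_1·a_2 = 0.1890·3 + (-0.5669)·3 + 0.5669·(-4) + 0.5669·2 = -2.2678.
u_2 = a_2 + 2.2678·e_1 = (3.4286, 1.7143, -2.7143, 3.2857).
‖u_2‖ = 5.7321, so e_2 = (0.5981, 0.2991, -0.4735, 0.5732).
e_1·a_3 = 0.1890·2 + (-0.5669)·2 + 0.5669·3 + 0.5669·1 = 1.5119; e_2·a_3 = 0.5981·2 + 0.2991·2 + (-0.4735)·3 + 0.5732·1 = 0.9470.
u_3 = a_3 − 1.5119·e_1 − 0.9470·e_2 = (1.1478, 2.5739, 2.5913, -0.4000).
‖u_3‖ = 3.8493, so e_3 = (0.2982, 0.6687, 0.6732, -0.1039).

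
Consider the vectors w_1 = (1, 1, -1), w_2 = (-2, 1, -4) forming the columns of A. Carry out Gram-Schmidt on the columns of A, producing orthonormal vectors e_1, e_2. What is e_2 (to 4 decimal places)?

e_1 = w_1/‖w_1‖ = (1, 1, -1)/1.7321 = (0.5774, 0.5774, -0.5774).
r_{12} = e_1·w_2 = 1.7321.
u_2 = w_2 − 1.7321·e_1 = (-3.0000, 0.0000, -3.0000).
‖u_2‖ = 4.2426, so e_2 = (-0.7071, 0.0000, -0.7071).

e_2 = (-0.7071, 0.0000, -0.7071)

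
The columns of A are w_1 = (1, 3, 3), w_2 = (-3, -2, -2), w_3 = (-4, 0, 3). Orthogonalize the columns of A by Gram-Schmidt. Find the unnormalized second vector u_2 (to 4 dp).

u_2 = (-2.2105, 0.3684, 0.3684)

w_1 = (1, 3, 3); ‖w_1‖ = 4.3589, so q_1 = (0.2294, 0.6882, 0.6882).
q_1·w_2 = 0.2294·(-3) + 0.6882·(-2) + 0.6882·(-2) = -3.4412.
u_2 = w_2 + 3.4412·q_1 = (-2.2105, 0.3684, 0.3684).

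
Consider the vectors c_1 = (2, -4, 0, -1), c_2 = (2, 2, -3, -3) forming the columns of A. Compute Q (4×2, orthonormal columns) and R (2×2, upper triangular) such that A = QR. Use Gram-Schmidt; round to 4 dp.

Q = [[0.4364, 0.4113], [-0.8729, 0.3552], [0.0000, -0.5889], [-0.2182, -0.5982]], R = [[4.5826, -0.2182], [0.0000, 5.0943]]

q_1 = c_1/‖c_1‖ = (2, -4, 0, -1)/4.5826 = (0.4364, -0.8729, 0.0000, -0.2182).
r_{12} = q_1·c_2 = -0.2182.
u_2 = c_2 + 0.2182·q_1 = (2.0952, 1.8095, -3.0000, -3.0476).
‖u_2‖ = 5.0943, so q_2 = (0.4113, 0.3552, -0.5889, -0.5982).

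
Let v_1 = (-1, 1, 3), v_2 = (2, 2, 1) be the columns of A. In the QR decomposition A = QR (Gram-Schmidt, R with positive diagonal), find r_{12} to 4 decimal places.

v_1 = (-1, 1, 3); ‖v_1‖ = 3.3166, so q_1 = (-0.3015, 0.3015, 0.9045).
r_{12} = q_1·v_2 = 0.9045.

r_{12} = 0.9045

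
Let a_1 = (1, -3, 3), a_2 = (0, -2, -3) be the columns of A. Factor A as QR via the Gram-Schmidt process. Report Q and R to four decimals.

Q = [[0.2294, 0.0446], [-0.6882, -0.6989], [0.6882, -0.7138]], R = [[4.3589, -0.6882], [0.0000, 3.5393]]

a_1 = (1, -3, 3); ‖a_1‖ = 4.3589, so q_1 = (0.2294, -0.6882, 0.6882).
q_1·a_2 = 0.2294·0 + (-0.6882)·(-2) + 0.6882·(-3) = -0.6882.
u_2 = a_2 + 0.6882·q_1 = (0.1579, -2.4737, -2.5263).
‖u_2‖ = 3.5393, so q_2 = (0.0446, -0.6989, -0.7138).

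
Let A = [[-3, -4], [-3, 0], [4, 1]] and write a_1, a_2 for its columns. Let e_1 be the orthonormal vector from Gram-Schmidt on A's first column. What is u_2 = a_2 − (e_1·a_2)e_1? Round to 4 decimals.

u_2 = (-2.5882, 1.4118, -0.8824)

e_1 = a_1/‖a_1‖ = (-3, -3, 4)/5.8310 = (-0.5145, -0.5145, 0.6860).
r_{12} = e_1·a_2 = 2.7440.
u_2 = a_2 − 2.7440·e_1 = (-2.5882, 1.4118, -0.8824).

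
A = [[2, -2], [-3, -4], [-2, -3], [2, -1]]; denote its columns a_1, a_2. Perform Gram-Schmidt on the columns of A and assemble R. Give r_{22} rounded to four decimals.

a_1 = (2, -3, -2, 2); ‖a_1‖ = 4.5826, so q_1 = (0.4364, -0.6547, -0.4364, 0.4364).
q_1·a_2 = 0.4364·(-2) + (-0.6547)·(-4) + (-0.4364)·(-3) + 0.4364·(-1) = 2.6186.
u_2 = a_2 − 2.6186·q_1 = (-3.1429, -2.2857, -1.8571, -2.1429).
r_{22} = ‖u_2‖ = 4.8107.

r_{22} = 4.8107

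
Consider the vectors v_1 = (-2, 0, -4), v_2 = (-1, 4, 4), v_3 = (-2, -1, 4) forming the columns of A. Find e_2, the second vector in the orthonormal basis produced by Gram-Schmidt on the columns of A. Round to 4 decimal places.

e_1 = v_1/‖v_1‖ = (-2, 0, -4)/4.4721 = (-0.4472, 0.0000, -0.8944).
r_{12} = e_1·v_2 = -3.1305.
u_2 = v_2 + 3.1305·e_1 = (-2.4000, 4.0000, 1.2000).
‖u_2‖ = 4.8166, so e_2 = (-0.4983, 0.8305, 0.2491).

e_2 = (-0.4983, 0.8305, 0.2491)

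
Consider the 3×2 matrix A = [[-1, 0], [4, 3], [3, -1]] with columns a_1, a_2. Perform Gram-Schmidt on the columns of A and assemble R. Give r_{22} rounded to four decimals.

e_1 = a_1/‖a_1‖ = (-1, 4, 3)/5.0990 = (-0.1961, 0.7845, 0.5883).
r_{12} = e_1·a_2 = 1.7650.
u_2 = a_2 − 1.7650·e_1 = (0.3462, 1.6154, -2.0385).
r_{22} = ‖u_2‖ = 2.6239.

r_{22} = 2.6239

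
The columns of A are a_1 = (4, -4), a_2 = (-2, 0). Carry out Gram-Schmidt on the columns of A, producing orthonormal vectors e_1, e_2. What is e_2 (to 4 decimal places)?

a_1 = (4, -4); ‖a_1‖ = 5.6569, so e_1 = (0.7071, -0.7071).
e_1·a_2 = 0.7071·(-2) + (-0.7071)·0 = -1.4142.
u_2 = a_2 + 1.4142·e_1 = (-1.0000, -1.0000).
‖u_2‖ = 1.4142, so e_2 = (-0.7071, -0.7071).

e_2 = (-0.7071, -0.7071)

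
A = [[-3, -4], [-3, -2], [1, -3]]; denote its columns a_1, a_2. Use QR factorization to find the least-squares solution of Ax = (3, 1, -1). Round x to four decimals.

x = (-0.6503, -0.0429)

q_1 = a_1/‖a_1‖ = (-3, -3, 1)/4.3589 = (-0.6882, -0.6882, 0.2294).
r_{12} = q_1·a_2 = 3.4412.
u_2 = a_2 − 3.4412·q_1 = (-1.6316, 0.3684, -3.7895).
‖u_2‖ = 4.1422, so q_2 = (-0.3939, 0.0889, -0.9148).
Qᵀb = (-2.9824, -0.1779).
Back-substitute: x_2 = -0.1779/4.1422 = -0.0429.
x_1 = (-2.9824 − 3.4412·(-0.0429))/4.3589 = -0.6503.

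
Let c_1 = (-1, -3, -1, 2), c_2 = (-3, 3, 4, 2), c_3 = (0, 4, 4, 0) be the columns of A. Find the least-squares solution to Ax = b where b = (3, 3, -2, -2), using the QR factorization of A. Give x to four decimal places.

c_1 = (-1, -3, -1, 2); ‖c_1‖ = 3.8730, so q_1 = (-0.2582, -0.7746, -0.2582, 0.5164).
q_1·c_2 = (-0.2582)·(-3) + (-0.7746)·3 + (-0.2582)·4 + 0.5164·2 = -1.5492.
u_2 = c_2 + 1.5492·q_1 = (-3.4000, 1.8000, 3.6000, 2.8000).
‖u_2‖ = 5.9666, so q_2 = (-0.5698, 0.3017, 0.6034, 0.4693).
q_1·c_3 = (-0.2582)·0 + (-0.7746)·4 + (-0.2582)·4 + 0.5164·0 = -4.1312; q_2·c_3 = (-0.5698)·0 + 0.3017·4 + 0.6034·4 + 0.4693·0 = 3.6202.
u_3 = c_3 + 4.1312·q_1 − 3.6202·q_2 = (0.9963, -0.2921, 0.7491, 0.4345).
‖u_3‖ = 1.3519, so q_3 = (0.7369, -0.2161, 0.5541, 0.3214).
Qᵀb = (-3.6148, -2.9498, -0.1884).
Back-substitute: x_3 = -0.1884/1.3519 = -0.1393.
x_2 = (-2.9498 − 3.6202·(-0.1393))/5.9666 = -0.4098.
x_1 = (-3.6148 + 1.5492·(-0.4098) + 4.1312·(-0.1393))/3.8730 = -1.2459.

x = (-1.2459, -0.4098, -0.1393)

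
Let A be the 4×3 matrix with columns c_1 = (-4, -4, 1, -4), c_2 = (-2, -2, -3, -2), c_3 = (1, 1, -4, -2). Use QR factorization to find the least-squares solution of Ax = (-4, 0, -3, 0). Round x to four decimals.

x = (-0.5238, 1.7143, -0.6667)

c_1 = (-4, -4, 1, -4); ‖c_1‖ = 7.0000, so e_1 = (-0.5714, -0.5714, 0.1429, -0.5714).
e_1·c_2 = (-0.5714)·(-2) + (-0.5714)·(-2) + 0.1429·(-3) + (-0.5714)·(-2) = 3.0000.
u_2 = c_2 − 3.0000·e_1 = (-0.2857, -0.2857, -3.4286, -0.2857).
‖u_2‖ = 3.4641, so e_2 = (-0.0825, -0.0825, -0.9897, -0.0825).
e_1·c_3 = (-0.5714)·1 + (-0.5714)·1 + 0.1429·(-4) + (-0.5714)·(-2) = -0.5714; e_2·c_3 = (-0.0825)·1 + (-0.0825)·1 + (-0.9897)·(-4) + (-0.0825)·(-2) = 3.9590.
u_3 = c_3 + 0.5714·e_1 − 3.9590·e_2 = (1.0000, 1.0000, 0.0000, -2.0000).
‖u_3‖ = 2.4495, so e_3 = (0.4082, 0.4082, 0.0000, -0.8165).
Qᵀb = (1.8571, 3.2991, -1.6330).
Back-substitute: x_3 = -1.6330/2.4495 = -0.6667.
x_2 = (3.2991 − 3.9590·(-0.6667))/3.4641 = 1.7143.
x_1 = (1.8571 − 3.0000·1.7143 + 0.5714·(-0.6667))/7.0000 = -0.5238.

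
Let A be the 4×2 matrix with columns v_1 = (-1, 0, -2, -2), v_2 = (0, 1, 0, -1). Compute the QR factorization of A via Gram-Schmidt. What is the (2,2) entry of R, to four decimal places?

e_1 = v_1/‖v_1‖ = (-1, 0, -2, -2)/3.0000 = (-0.3333, 0.0000, -0.6667, -0.6667).
r_{12} = e_1·v_2 = 0.6667.
u_2 = v_2 − 0.6667·e_1 = (0.2222, 1.0000, 0.4444, -0.5556).
r_{22} = ‖u_2‖ = 1.2472.

r_{22} = 1.2472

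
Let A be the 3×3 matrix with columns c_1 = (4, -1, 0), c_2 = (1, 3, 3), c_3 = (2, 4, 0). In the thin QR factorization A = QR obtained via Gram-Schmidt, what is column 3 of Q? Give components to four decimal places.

e_3 = (0.1672, 0.6687, -0.7245)

c_1 = (4, -1, 0); ‖c_1‖ = 4.1231, so e_1 = (0.9701, -0.2425, 0.0000).
e_1·c_2 = 0.9701·1 + (-0.2425)·3 + 0.0000·3 = 0.2425.
u_2 = c_2 − 0.2425·e_1 = (0.7647, 3.0588, 3.0000).
‖u_2‖ = 4.3521, so e_2 = (0.1757, 0.7028, 0.6893).
e_1·c_3 = 0.9701·2 + (-0.2425)·4 + 0.0000·0 = 0.9701; e_2·c_3 = 0.1757·2 + 0.7028·4 + 0.6893·0 = 3.1627.
u_3 = c_3 − 0.9701·e_1 − 3.1627·e_2 = (0.5031, 2.0124, -2.1801).
‖u_3‖ = 3.0093, so e_3 = (0.1672, 0.6687, -0.7245).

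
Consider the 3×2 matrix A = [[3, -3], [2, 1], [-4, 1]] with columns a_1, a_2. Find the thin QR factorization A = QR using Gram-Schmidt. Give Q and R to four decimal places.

a_1 = (3, 2, -4); ‖a_1‖ = 5.3852, so q_1 = (0.5571, 0.3714, -0.7428).
q_1·a_2 = 0.5571·(-3) + 0.3714·1 + (-0.7428)·1 = -2.0426.
u_2 = a_2 + 2.0426·q_1 = (-1.8621, 1.7586, -0.5172).
‖u_2‖ = 2.6130, so q_2 = (-0.7126, 0.6730, -0.1980).

Q = [[0.5571, -0.7126], [0.3714, 0.6730], [-0.7428, -0.1980]], R = [[5.3852, -2.0426], [0.0000, 2.6130]]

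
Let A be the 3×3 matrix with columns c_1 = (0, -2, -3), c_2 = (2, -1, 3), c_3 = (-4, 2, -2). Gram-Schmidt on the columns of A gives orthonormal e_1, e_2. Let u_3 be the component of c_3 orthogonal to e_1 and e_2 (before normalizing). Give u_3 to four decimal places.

c_1 = (0, -2, -3); ‖c_1‖ = 3.6056, so e_1 = (0.0000, -0.5547, -0.8321).
e_1·c_2 = 0.0000·2 + (-0.5547)·(-1) + (-0.8321)·3 = -1.9415.
u_2 = c_2 + 1.9415·e_1 = (2.0000, -2.0769, 1.3846).
‖u_2‖ = 3.1986, so e_2 = (0.6253, -0.6493, 0.4329).
e_1·c_3 = 0.0000·(-4) + (-0.5547)·2 + (-0.8321)·(-2) = 0.5547; e_2·c_3 = 0.6253·(-4) + (-0.6493)·2 + 0.4329·(-2) = -4.6656.
u_3 = c_3 − 0.5547·e_1 + 4.6656·e_2 = (-1.0827, -0.7218, 0.4812).

u_3 = (-1.0827, -0.7218, 0.4812)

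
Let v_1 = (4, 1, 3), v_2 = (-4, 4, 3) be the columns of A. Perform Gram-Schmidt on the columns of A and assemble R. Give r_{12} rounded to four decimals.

e_1 = v_1/‖v_1‖ = (4, 1, 3)/5.0990 = (0.7845, 0.1961, 0.5883).
r_{12} = e_1·v_2 = -0.5883.

r_{12} = -0.5883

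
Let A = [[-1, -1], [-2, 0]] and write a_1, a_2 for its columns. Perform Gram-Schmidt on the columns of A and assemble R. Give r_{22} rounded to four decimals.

r_{22} = 0.8944

a_1 = (-1, -2); ‖a_1‖ = 2.2361, so q_1 = (-0.4472, -0.8944).
q_1·a_2 = (-0.4472)·(-1) + (-0.8944)·0 = 0.4472.
u_2 = a_2 − 0.4472·q_1 = (-0.8000, 0.4000).
r_{22} = ‖u_2‖ = 0.8944.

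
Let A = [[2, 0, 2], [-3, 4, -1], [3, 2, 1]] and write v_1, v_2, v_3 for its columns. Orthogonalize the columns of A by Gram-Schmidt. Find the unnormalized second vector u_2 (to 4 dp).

v_1 = (2, -3, 3); ‖v_1‖ = 4.6904, so e_1 = (0.4264, -0.6396, 0.6396).
e_1·v_2 = 0.4264·0 + (-0.6396)·4 + 0.6396·2 = -1.2792.
u_2 = v_2 + 1.2792·e_1 = (0.5455, 3.1818, 2.8182).

u_2 = (0.5455, 3.1818, 2.8182)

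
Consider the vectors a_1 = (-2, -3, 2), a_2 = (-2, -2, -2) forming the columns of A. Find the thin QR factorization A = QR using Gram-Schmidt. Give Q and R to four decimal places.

Q = [[-0.4851, -0.4117], [-0.7276, -0.2994], [0.4851, -0.8608]], R = [[4.1231, 1.4552], [0.0000, 3.1436]]

a_1 = (-2, -3, 2); ‖a_1‖ = 4.1231, so q_1 = (-0.4851, -0.7276, 0.4851).
q_1·a_2 = (-0.4851)·(-2) + (-0.7276)·(-2) + 0.4851·(-2) = 1.4552.
u_2 = a_2 − 1.4552·q_1 = (-1.2941, -0.9412, -2.7059).
‖u_2‖ = 3.1436, so q_2 = (-0.4117, -0.2994, -0.8608).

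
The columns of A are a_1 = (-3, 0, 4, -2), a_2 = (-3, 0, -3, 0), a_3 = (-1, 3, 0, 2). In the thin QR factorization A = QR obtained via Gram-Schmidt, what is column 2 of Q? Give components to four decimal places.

e_1 = a_1/‖a_1‖ = (-3, 0, 4, -2)/5.3852 = (-0.5571, 0.0000, 0.7428, -0.3714).
r_{12} = e_1·a_2 = -0.5571.
u_2 = a_2 + 0.5571·e_1 = (-3.3103, 0.0000, -2.5862, -0.2069).
‖u_2‖ = 4.2059, so e_2 = (-0.7871, 0.0000, -0.6149, -0.0492).

e_2 = (-0.7871, 0.0000, -0.6149, -0.0492)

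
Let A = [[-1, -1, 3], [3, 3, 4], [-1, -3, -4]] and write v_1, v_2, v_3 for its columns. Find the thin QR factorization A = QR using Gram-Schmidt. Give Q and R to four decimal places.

q_1 = v_1/‖v_1‖ = (-1, 3, -1)/3.3166 = (-0.3015, 0.9045, -0.3015).
r_{12} = q_1·v_2 = 3.9196.
u_2 = v_2 − 3.9196·q_1 = (0.1818, -0.5455, -1.8182).
‖u_2‖ = 1.9069, so q_2 = (0.0953, -0.2860, -0.9535).
r_{13} = q_1·v_3 = 3.9196; r_{23} = q_2·v_3 = 2.9557.
u_3 = v_3 − 3.9196·q_1 − 2.9557·q_2 = (3.9000, 1.3000, 0.0000).
‖u_3‖ = 4.1110, so q_3 = (0.9487, 0.3162, 0.0000).

Q = [[-0.3015, 0.0953, 0.9487], [0.9045, -0.2860, 0.3162], [-0.3015, -0.9535, 0.0000]], R = [[3.3166, 3.9196, 3.9196], [0.0000, 1.9069, 2.9557], [0.0000, 0.0000, 4.1110]]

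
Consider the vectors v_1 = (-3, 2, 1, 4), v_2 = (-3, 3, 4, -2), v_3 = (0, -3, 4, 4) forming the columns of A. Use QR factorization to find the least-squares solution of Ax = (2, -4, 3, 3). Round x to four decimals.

x = (-0.3651, -0.1838, 0.9982)

v_1 = (-3, 2, 1, 4); ‖v_1‖ = 5.4772, so q_1 = (-0.5477, 0.3651, 0.1826, 0.7303).
q_1·v_2 = (-0.5477)·(-3) + 0.3651·3 + 0.1826·4 + 0.7303·(-2) = 2.0083.
u_2 = v_2 − 2.0083·q_1 = (-1.9000, 2.2667, 3.6333, -3.4667).
‖u_2‖ = 5.8281, so q_2 = (-0.3260, 0.3889, 0.6234, -0.5948).
q_1·v_3 = (-0.5477)·0 + 0.3651·(-3) + 0.1826·4 + 0.7303·4 = 2.5560; q_2·v_3 = (-0.3260)·0 + 0.3889·(-3) + 0.6234·4 + (-0.5948)·4 = -1.0524.
u_3 = v_3 − 2.5560·q_1 + 1.0524·q_2 = (1.0569, -3.5240, 4.1894, 1.5074).
‖u_3‖ = 5.7757, so q_3 = (0.1830, -0.6101, 0.7253, 0.2610).
Qᵀb = (0.1826, -2.1219, 5.7655).
Back-substitute: x_3 = 5.7655/5.7757 = 0.9982.
x_2 = (-2.1219 + 1.0524·0.9982)/5.8281 = -0.1838.
x_1 = (0.1826 − 2.0083·(-0.1838) − 2.5560·0.9982)/5.4772 = -0.3651.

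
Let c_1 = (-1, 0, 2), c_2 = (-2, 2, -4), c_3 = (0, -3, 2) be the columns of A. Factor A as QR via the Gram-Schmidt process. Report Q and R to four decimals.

c_1 = (-1, 0, 2); ‖c_1‖ = 2.2361, so e_1 = (-0.4472, 0.0000, 0.8944).
e_1·c_2 = (-0.4472)·(-2) + 0.0000·2 + 0.8944·(-4) = -2.6833.
u_2 = c_2 + 2.6833·e_1 = (-3.2000, 2.0000, -1.6000).
‖u_2‖ = 4.0988, so e_2 = (-0.7807, 0.4880, -0.3904).
e_1·c_3 = (-0.4472)·0 + 0.0000·(-3) + 0.8944·2 = 1.7889; e_2·c_3 = (-0.7807)·0 + 0.4880·(-3) + (-0.3904)·2 = -2.2446.
u_3 = c_3 − 1.7889·e_1 + 2.2446·e_2 = (-0.9524, -1.9048, -0.4762).
‖u_3‖ = 2.1822, so e_3 = (-0.4364, -0.8729, -0.2182).

Q = [[-0.4472, -0.7807, -0.4364], [0.0000, 0.4880, -0.8729], [0.8944, -0.3904, -0.2182]], R = [[2.2361, -2.6833, 1.7889], [0.0000, 4.0988, -2.2446], [0.0000, 0.0000, 2.1822]]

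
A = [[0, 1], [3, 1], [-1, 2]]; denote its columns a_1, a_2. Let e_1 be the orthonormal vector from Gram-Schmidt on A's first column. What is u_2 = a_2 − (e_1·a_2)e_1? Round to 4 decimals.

a_1 = (0, 3, -1); ‖a_1‖ = 3.1623, so e_1 = (0.0000, 0.9487, -0.3162).
e_1·a_2 = 0.0000·1 + 0.9487·1 + (-0.3162)·2 = 0.3162.
u_2 = a_2 − 0.3162·e_1 = (1.0000, 0.7000, 2.1000).

u_2 = (1.0000, 0.7000, 2.1000)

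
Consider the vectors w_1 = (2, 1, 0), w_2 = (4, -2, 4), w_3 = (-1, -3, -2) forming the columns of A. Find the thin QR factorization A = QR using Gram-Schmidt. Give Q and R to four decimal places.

e_1 = w_1/‖w_1‖ = (2, 1, 0)/2.2361 = (0.8944, 0.4472, 0.0000).
r_{12} = e_1·w_2 = 2.6833.
u_2 = w_2 − 2.6833·e_1 = (1.6000, -3.2000, 4.0000).
‖u_2‖ = 5.3666, so e_2 = (0.2981, -0.5963, 0.7454).
r_{13} = e_1·w_3 = -2.2361; r_{23} = e_2·w_3 = 0.0000.
u_3 = w_3 + 2.2361·e_1 + 0.0000·e_2 = (1.0000, -2.0000, -2.0000).
‖u_3‖ = 3.0000, so e_3 = (0.3333, -0.6667, -0.6667).

Q = [[0.8944, 0.2981, 0.3333], [0.4472, -0.5963, -0.6667], [0.0000, 0.7454, -0.6667]], R = [[2.2361, 2.6833, -2.2361], [0.0000, 5.3666, 0.0000], [0.0000, 0.0000, 3.0000]]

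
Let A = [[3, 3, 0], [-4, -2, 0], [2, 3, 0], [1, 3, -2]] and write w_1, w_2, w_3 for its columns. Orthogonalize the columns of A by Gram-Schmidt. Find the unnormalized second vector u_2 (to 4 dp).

u_2 = (0.4000, 1.4667, 1.2667, 2.1333)

w_1 = (3, -4, 2, 1); ‖w_1‖ = 5.4772, so q_1 = (0.5477, -0.7303, 0.3651, 0.1826).
q_1·w_2 = 0.5477·3 + (-0.7303)·(-2) + 0.3651·3 + 0.1826·3 = 4.7469.
u_2 = w_2 − 4.7469·q_1 = (0.4000, 1.4667, 1.2667, 2.1333).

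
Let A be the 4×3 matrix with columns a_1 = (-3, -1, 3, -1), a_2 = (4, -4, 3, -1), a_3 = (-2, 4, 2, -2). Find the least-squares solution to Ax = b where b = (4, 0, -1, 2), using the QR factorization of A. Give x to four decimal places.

x = (-0.8691, 0.2954, -0.0208)

q_1 = a_1/‖a_1‖ = (-3, -1, 3, -1)/4.4721 = (-0.6708, -0.2236, 0.6708, -0.2236).
r_{12} = q_1·a_2 = 0.4472.
u_2 = a_2 − 0.4472·q_1 = (4.3000, -3.9000, 2.7000, -0.9000).
‖u_2‖ = 6.4653, so q_2 = (0.6651, -0.6032, 0.4176, -0.1392).
r_{13} = q_1·a_3 = 2.2361; r_{23} = q_2·a_3 = -2.6294.
u_3 = a_3 − 2.2361·q_1 + 2.6294·q_2 = (1.2488, 2.9139, 1.5981, -1.8660).
‖u_3‖ = 4.0108, so q_3 = (0.3114, 0.7265, 0.3985, -0.4653).
Qᵀb = (-3.8013, 1.9643, -0.0835).
Back-substitute: x_3 = -0.0835/4.0108 = -0.0208.
x_2 = (1.9643 + 2.6294·(-0.0208))/6.4653 = 0.2954.
x_1 = (-3.8013 − 0.4472·0.2954 − 2.2361·(-0.0208))/4.4721 = -0.8691.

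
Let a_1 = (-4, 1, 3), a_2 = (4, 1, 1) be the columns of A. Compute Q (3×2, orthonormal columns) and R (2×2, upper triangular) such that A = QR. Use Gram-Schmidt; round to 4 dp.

Q = [[-0.7845, 0.6101], [0.1961, 0.4140], [0.5883, 0.6755]], R = [[5.0990, -2.3534], [0.0000, 3.5301]]

a_1 = (-4, 1, 3); ‖a_1‖ = 5.0990, so e_1 = (-0.7845, 0.1961, 0.5883).
e_1·a_2 = (-0.7845)·4 + 0.1961·1 + 0.5883·1 = -2.3534.
u_2 = a_2 + 2.3534·e_1 = (2.1538, 1.4615, 2.3846).
‖u_2‖ = 3.5301, so e_2 = (0.6101, 0.4140, 0.6755).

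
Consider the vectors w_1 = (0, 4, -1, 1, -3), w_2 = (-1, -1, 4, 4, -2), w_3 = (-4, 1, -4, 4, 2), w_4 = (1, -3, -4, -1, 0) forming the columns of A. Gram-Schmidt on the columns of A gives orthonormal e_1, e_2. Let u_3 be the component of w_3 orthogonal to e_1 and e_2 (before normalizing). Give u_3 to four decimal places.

w_1 = (0, 4, -1, 1, -3); ‖w_1‖ = 5.1962, so e_1 = (0.0000, 0.7698, -0.1925, 0.1925, -0.5774).
e_1·w_2 = 0.0000·(-1) + 0.7698·(-1) + (-0.1925)·4 + 0.1925·4 + (-0.5774)·(-2) = 0.3849.
u_2 = w_2 − 0.3849·e_1 = (-1.0000, -1.2963, 4.0741, 3.9259, -1.7778).
‖u_2‖ = 6.1524, so e_2 = (-0.1625, -0.2107, 0.6622, 0.6381, -0.2890).
e_1·w_3 = 0.0000·(-4) + 0.7698·1 + (-0.1925)·(-4) + 0.1925·4 + (-0.5774)·2 = 1.1547; e_2·w_3 = (-0.1625)·(-4) + (-0.2107)·1 + 0.6622·(-4) + 0.6381·4 + (-0.2890)·2 = -0.2348.
u_3 = w_3 − 1.1547·e_1 + 0.2348·e_2 = (-4.0382, 0.0616, -3.6223, 3.9276, 2.5988).

u_3 = (-4.0382, 0.0616, -3.6223, 3.9276, 2.5988)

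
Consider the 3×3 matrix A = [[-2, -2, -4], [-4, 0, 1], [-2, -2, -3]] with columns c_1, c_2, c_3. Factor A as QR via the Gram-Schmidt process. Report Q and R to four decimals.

Q = [[-0.4082, -0.5774, -0.7071], [-0.8165, 0.5774, 0.0000], [-0.4082, -0.5774, 0.7071]], R = [[4.8990, 1.6330, 2.0412], [0.0000, 2.3094, 4.6188], [0.0000, 0.0000, 0.7071]]

q_1 = c_1/‖c_1‖ = (-2, -4, -2)/4.8990 = (-0.4082, -0.8165, -0.4082).
r_{12} = q_1·c_2 = 1.6330.
u_2 = c_2 − 1.6330·q_1 = (-1.3333, 1.3333, -1.3333).
‖u_2‖ = 2.3094, so q_2 = (-0.5774, 0.5774, -0.5774).
r_{13} = q_1·c_3 = 2.0412; r_{23} = q_2·c_3 = 4.6188.
u_3 = c_3 − 2.0412·q_1 − 4.6188·q_2 = (-0.5000, 0.0000, 0.5000).
‖u_3‖ = 0.7071, so q_3 = (-0.7071, 0.0000, 0.7071).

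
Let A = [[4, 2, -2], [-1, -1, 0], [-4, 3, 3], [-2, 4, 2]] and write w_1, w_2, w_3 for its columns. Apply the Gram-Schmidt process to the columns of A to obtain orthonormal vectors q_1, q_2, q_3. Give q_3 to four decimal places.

q_1 = w_1/‖w_1‖ = (4, -1, -4, -2)/6.0828 = (0.6576, -0.1644, -0.6576, -0.3288).
r_{12} = q_1·w_2 = -1.8084.
u_2 = w_2 + 1.8084·q_1 = (3.1892, -1.2973, 1.8108, 3.4054).
‖u_2‖ = 5.1701, so q_2 = (0.6169, -0.2509, 0.3502, 0.6587).
r_{13} = q_1·w_3 = -3.9456; r_{23} = q_2·w_3 = 1.1344.
u_3 = w_3 + 3.9456·q_1 − 1.1344·q_2 = (-0.1052, -0.3640, 0.0081, -0.0445).
‖u_3‖ = 0.3816, so q_3 = (-0.2756, -0.9539, 0.0212, -0.1166).

q_3 = (-0.2756, -0.9539, 0.0212, -0.1166)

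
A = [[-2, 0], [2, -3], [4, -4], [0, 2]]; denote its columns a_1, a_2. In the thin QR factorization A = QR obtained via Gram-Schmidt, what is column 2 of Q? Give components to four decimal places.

q_2 = (-0.6168, -0.3925, -0.1122, 0.6729)

a_1 = (-2, 2, 4, 0); ‖a_1‖ = 4.8990, so q_1 = (-0.4082, 0.4082, 0.8165, 0.0000).
q_1·a_2 = (-0.4082)·0 + 0.4082·(-3) + 0.8165·(-4) + 0.0000·2 = -4.4907.
u_2 = a_2 + 4.4907·q_1 = (-1.8333, -1.1667, -0.3333, 2.0000).
‖u_2‖ = 2.9721, so q_2 = (-0.6168, -0.3925, -0.1122, 0.6729).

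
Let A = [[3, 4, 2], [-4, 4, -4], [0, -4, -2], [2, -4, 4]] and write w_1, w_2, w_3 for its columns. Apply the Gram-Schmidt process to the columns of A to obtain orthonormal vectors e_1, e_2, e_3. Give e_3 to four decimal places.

e_3 = (-0.2654, 0.0948, -0.7584, 0.5877)

w_1 = (3, -4, 0, 2); ‖w_1‖ = 5.3852, so e_1 = (0.5571, -0.7428, 0.0000, 0.3714).
e_1·w_2 = 0.5571·4 + (-0.7428)·4 + 0.0000·(-4) + 0.3714·(-4) = -2.2283.
u_2 = w_2 + 2.2283·e_1 = (5.2414, 2.3448, -4.0000, -3.1724).
‖u_2‖ = 7.6834, so e_2 = (0.6822, 0.3052, -0.5206, -0.4129).
e_1·w_3 = 0.5571·2 + (-0.7428)·(-4) + 0.0000·(-2) + 0.3714·4 = 5.5709; e_2·w_3 = 0.6822·2 + 0.3052·(-4) + (-0.5206)·(-2) + (-0.4129)·4 = -0.4667.
u_3 = w_3 − 5.5709·e_1 + 0.4667·e_2 = (-0.7850, 0.2804, -2.2430, 1.7383).
‖u_3‖ = 2.9576, so e_3 = (-0.2654, 0.0948, -0.7584, 0.5877).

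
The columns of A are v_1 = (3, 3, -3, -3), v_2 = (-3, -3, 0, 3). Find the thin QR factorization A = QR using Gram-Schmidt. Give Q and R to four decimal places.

Q = [[0.5000, -0.2887], [0.5000, -0.2887], [-0.5000, -0.8660], [-0.5000, 0.2887]], R = [[6.0000, -4.5000], [0.0000, 2.5981]]

v_1 = (3, 3, -3, -3); ‖v_1‖ = 6.0000, so q_1 = (0.5000, 0.5000, -0.5000, -0.5000).
q_1·v_2 = 0.5000·(-3) + 0.5000·(-3) + (-0.5000)·0 + (-0.5000)·3 = -4.5000.
u_2 = v_2 + 4.5000·q_1 = (-0.7500, -0.7500, -2.2500, 0.7500).
‖u_2‖ = 2.5981, so q_2 = (-0.2887, -0.2887, -0.8660, 0.2887).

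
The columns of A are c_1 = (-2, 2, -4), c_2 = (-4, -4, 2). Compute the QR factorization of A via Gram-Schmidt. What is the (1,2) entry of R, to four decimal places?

c_1 = (-2, 2, -4); ‖c_1‖ = 4.8990, so q_1 = (-0.4082, 0.4082, -0.8165).
r_{12} = q_1·c_2 = -1.6330.

r_{12} = -1.6330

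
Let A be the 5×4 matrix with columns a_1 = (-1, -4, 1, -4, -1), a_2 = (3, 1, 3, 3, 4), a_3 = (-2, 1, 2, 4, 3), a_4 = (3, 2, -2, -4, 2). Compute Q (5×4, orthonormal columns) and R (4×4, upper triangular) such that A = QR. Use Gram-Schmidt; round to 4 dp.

q_1 = a_1/‖a_1‖ = (-1, -4, 1, -4, -1)/5.9161 = (-0.1690, -0.6761, 0.1690, -0.6761, -0.1690).
r_{12} = q_1·a_2 = -3.3806.
u_2 = a_2 + 3.3806·q_1 = (2.4286, -1.2857, 3.5714, 0.7143, 3.4286).
‖u_2‖ = 5.7071, so q_2 = (0.4255, -0.2253, 0.6258, 0.1252, 0.6008).
r_{13} = q_1·a_3 = -3.2116; r_{23} = q_2·a_3 = 2.4781.
u_3 = a_3 + 3.2116·q_1 − 2.4781·q_2 = (-3.5974, -0.6132, 0.9921, 1.5184, 0.9684).
‖u_3‖ = 4.1886, so q_3 = (-0.8588, -0.1464, 0.2369, 0.3625, 0.2312).
r_{14} = q_1·a_4 = 0.1690; r_{24} = q_2·a_4 = 0.2753; r_{34} = q_3·a_4 = -4.3306.
u_4 = a_4 − 0.1690·q_1 − 0.2753·q_2 + 4.3306·q_3 = (-0.8079, 1.5424, -1.1751, -2.3503, 2.8644).
‖u_4‖ = 4.2593, so q_4 = (-0.1897, 0.3621, -0.2759, -0.5518, 0.6725).

Q = [[-0.1690, 0.4255, -0.8588, -0.1897], [-0.6761, -0.2253, -0.1464, 0.3621], [0.1690, 0.6258, 0.2369, -0.2759], [-0.6761, 0.1252, 0.3625, -0.5518], [-0.1690, 0.6008, 0.2312, 0.6725]], R = [[5.9161, -3.3806, -3.2116, 0.1690], [0.0000, 5.7071, 2.4781, 0.2753], [0.0000, 0.0000, 4.1886, -4.3306], [0.0000, 0.0000, 0.0000, 4.2593]]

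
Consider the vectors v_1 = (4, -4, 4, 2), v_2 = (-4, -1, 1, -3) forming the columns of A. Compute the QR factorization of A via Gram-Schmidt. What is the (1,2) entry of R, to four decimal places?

r_{12} = -1.9415

v_1 = (4, -4, 4, 2); ‖v_1‖ = 7.2111, so q_1 = (0.5547, -0.5547, 0.5547, 0.2774).
r_{12} = q_1·v_2 = -1.9415.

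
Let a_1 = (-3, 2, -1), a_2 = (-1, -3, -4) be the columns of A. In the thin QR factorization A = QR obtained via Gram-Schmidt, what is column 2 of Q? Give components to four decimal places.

e_2 = (-0.1543, -0.6172, -0.7715)

e_1 = a_1/‖a_1‖ = (-3, 2, -1)/3.7417 = (-0.8018, 0.5345, -0.2673).
r_{12} = e_1·a_2 = 0.2673.
u_2 = a_2 − 0.2673·e_1 = (-0.7857, -3.1429, -3.9286).
‖u_2‖ = 5.0920, so e_2 = (-0.1543, -0.6172, -0.7715).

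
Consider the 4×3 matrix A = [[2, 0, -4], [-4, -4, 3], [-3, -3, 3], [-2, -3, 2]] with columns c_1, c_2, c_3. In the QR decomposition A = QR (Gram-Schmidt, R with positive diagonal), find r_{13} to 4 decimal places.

r_{13} = -5.7446

c_1 = (2, -4, -3, -2); ‖c_1‖ = 5.7446, so q_1 = (0.3482, -0.6963, -0.5222, -0.3482).
r_{13} = q_1·c_3 = -5.7446.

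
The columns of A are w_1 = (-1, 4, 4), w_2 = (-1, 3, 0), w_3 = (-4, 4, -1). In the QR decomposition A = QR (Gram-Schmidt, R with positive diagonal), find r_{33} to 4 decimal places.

q_1 = w_1/‖w_1‖ = (-1, 4, 4)/5.7446 = (-0.1741, 0.6963, 0.6963).
r_{12} = q_1·w_2 = 2.2630.
u_2 = w_2 − 2.2630·q_1 = (-0.6061, 1.4242, -1.5758).
‖u_2‖ = 2.2088, so q_2 = (-0.2744, 0.6448, -0.7134).
r_{13} = q_1·w_3 = 2.7852; r_{23} = q_2·w_3 = 4.3902.
u_3 = w_3 − 2.7852·q_1 − 4.3902·q_2 = (-2.3106, -0.7702, 0.1925).
r_{33} = ‖u_3‖ = 2.4431.

r_{33} = 2.4431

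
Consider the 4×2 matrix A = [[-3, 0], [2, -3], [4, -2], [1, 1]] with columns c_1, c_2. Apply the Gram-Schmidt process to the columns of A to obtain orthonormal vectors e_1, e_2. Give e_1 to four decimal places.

e_1 = c_1/‖c_1‖ = (-3, 2, 4, 1)/5.4772 = (-0.5477, 0.3651, 0.7303, 0.1826).

e_1 = (-0.5477, 0.3651, 0.7303, 0.1826)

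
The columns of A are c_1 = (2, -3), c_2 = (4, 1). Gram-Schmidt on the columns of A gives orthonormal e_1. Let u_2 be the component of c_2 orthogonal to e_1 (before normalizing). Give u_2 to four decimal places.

c_1 = (2, -3); ‖c_1‖ = 3.6056, so e_1 = (0.5547, -0.8321).
e_1·c_2 = 0.5547·4 + (-0.8321)·1 = 1.3868.
u_2 = c_2 − 1.3868·e_1 = (3.2308, 2.1538).

u_2 = (3.2308, 2.1538)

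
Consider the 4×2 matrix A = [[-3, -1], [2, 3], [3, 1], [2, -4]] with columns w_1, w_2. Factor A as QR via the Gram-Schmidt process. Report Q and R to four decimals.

w_1 = (-3, 2, 3, 2); ‖w_1‖ = 5.0990, so e_1 = (-0.5883, 0.3922, 0.5883, 0.3922).
e_1·w_2 = (-0.5883)·(-1) + 0.3922·3 + 0.5883·1 + 0.3922·(-4) = 0.7845.
u_2 = w_2 − 0.7845·e_1 = (-0.5385, 2.6923, 0.5385, -4.3077).
‖u_2‖ = 5.1366, so e_2 = (-0.1048, 0.5241, 0.1048, -0.8386).

Q = [[-0.5883, -0.1048], [0.3922, 0.5241], [0.5883, 0.1048], [0.3922, -0.8386]], R = [[5.0990, 0.7845], [0.0000, 5.1366]]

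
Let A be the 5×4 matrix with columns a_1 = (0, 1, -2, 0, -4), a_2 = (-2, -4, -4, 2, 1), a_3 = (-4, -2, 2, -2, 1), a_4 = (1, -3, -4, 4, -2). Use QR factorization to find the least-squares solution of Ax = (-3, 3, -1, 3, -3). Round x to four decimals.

x = (0.8407, -0.0624, 0.1745, 0.0839)

a_1 = (0, 1, -2, 0, -4); ‖a_1‖ = 4.5826, so e_1 = (0.0000, 0.2182, -0.4364, 0.0000, -0.8729).
e_1·a_2 = 0.0000·(-2) + 0.2182·(-4) + (-0.4364)·(-4) + 0.0000·2 + (-0.8729)·1 = 0.0000.
u_2 = a_2 + 0.0000·e_1 = (-2.0000, -4.0000, -4.0000, 2.0000, 1.0000).
‖u_2‖ = 6.4031, so e_2 = (-0.3123, -0.6247, -0.6247, 0.3123, 0.1562).
e_1·a_3 = 0.0000·(-4) + 0.2182·(-2) + (-0.4364)·2 + 0.0000·(-2) + (-0.8729)·1 = -2.1822; e_2·a_3 = (-0.3123)·(-4) + (-0.6247)·(-2) + (-0.6247)·2 + 0.3123·(-2) + 0.1562·1 = 0.7809.
u_3 = a_3 + 2.1822·e_1 − 0.7809·e_2 = (-3.7561, -1.0360, 1.5354, -2.2439, -1.0267).
‖u_3‖ = 4.8609, so e_3 = (-0.7727, -0.2131, 0.3159, -0.4616, -0.2112).
e_1·a_4 = 0.0000·1 + 0.2182·(-3) + (-0.4364)·(-4) + 0.0000·4 + (-0.8729)·(-2) = 2.8368; e_2·a_4 = (-0.3123)·1 + (-0.6247)·(-3) + (-0.6247)·(-4) + 0.3123·4 + 0.1562·(-2) = 4.9976; e_3·a_4 = (-0.7727)·1 + (-0.2131)·(-3) + 0.3159·(-4) + (-0.4616)·4 + (-0.2112)·(-2) = -2.8209.
u_4 = a_4 − 2.8368·e_1 − 4.9976·e_2 + 2.8209·e_3 = (0.3812, -1.0983, 1.2511, 1.1368, -0.9001).
‖u_4‖ = 2.2404, so e_4 = (0.1702, -0.4902, 0.5584, 0.5074, -0.4018).
Qᵀb = (3.7097, 0.1562, 0.6117, 0.1880).
Back-substitute: x_4 = 0.1880/2.2404 = 0.0839.
x_3 = (0.6117 + 2.8209·0.0839)/4.8609 = 0.1745.
x_2 = (0.1562 − 0.7809·0.1745 − 4.9976·0.0839)/6.4031 = -0.0624.
x_1 = (3.7097 + 0.0000·(-0.0624) + 2.1822·0.1745 − 2.8368·0.0839)/4.5826 = 0.8407.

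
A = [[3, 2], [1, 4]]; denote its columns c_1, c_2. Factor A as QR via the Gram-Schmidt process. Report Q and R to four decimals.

q_1 = c_1/‖c_1‖ = (3, 1)/3.1623 = (0.9487, 0.3162).
r_{12} = q_1·c_2 = 3.1623.
u_2 = c_2 − 3.1623·q_1 = (-1.0000, 3.0000).
‖u_2‖ = 3.1623, so q_2 = (-0.3162, 0.9487).

Q = [[0.9487, -0.3162], [0.3162, 0.9487]], R = [[3.1623, 3.1623], [0.0000, 3.1623]]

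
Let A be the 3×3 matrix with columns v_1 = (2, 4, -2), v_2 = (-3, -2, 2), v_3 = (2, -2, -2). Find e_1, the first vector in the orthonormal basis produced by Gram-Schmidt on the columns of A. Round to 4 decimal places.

e_1 = (0.4082, 0.8165, -0.4082)

e_1 = v_1/‖v_1‖ = (2, 4, -2)/4.8990 = (0.4082, 0.8165, -0.4082).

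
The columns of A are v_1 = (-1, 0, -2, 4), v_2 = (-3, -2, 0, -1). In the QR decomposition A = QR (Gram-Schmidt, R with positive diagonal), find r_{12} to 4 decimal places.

r_{12} = -0.2182

v_1 = (-1, 0, -2, 4); ‖v_1‖ = 4.5826, so q_1 = (-0.2182, 0.0000, -0.4364, 0.8729).
r_{12} = q_1·v_2 = -0.2182.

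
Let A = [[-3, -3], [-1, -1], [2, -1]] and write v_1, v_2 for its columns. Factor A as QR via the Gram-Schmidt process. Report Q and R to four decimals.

v_1 = (-3, -1, 2); ‖v_1‖ = 3.7417, so e_1 = (-0.8018, -0.2673, 0.5345).
e_1·v_2 = (-0.8018)·(-3) + (-0.2673)·(-1) + 0.5345·(-1) = 2.1381.
u_2 = v_2 − 2.1381·e_1 = (-1.2857, -0.4286, -2.1429).
‖u_2‖ = 2.5355, so e_2 = (-0.5071, -0.1690, -0.8452).

Q = [[-0.8018, -0.5071], [-0.2673, -0.1690], [0.5345, -0.8452]], R = [[3.7417, 2.1381], [0.0000, 2.5355]]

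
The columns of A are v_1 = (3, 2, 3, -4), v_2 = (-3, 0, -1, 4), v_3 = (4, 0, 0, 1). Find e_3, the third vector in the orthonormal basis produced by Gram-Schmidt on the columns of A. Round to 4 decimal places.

e_3 = (0.8036, 0.0412, -0.0412, 0.5924)

v_1 = (3, 2, 3, -4); ‖v_1‖ = 6.1644, so e_1 = (0.4867, 0.3244, 0.4867, -0.6489).
e_1·v_2 = 0.4867·(-3) + 0.3244·0 + 0.4867·(-1) + (-0.6489)·4 = -4.5422.
u_2 = v_2 + 4.5422·e_1 = (-0.7895, 1.4737, 1.2105, 1.0526).
‖u_2‖ = 2.3170, so e_2 = (-0.3407, 0.6360, 0.5225, 0.4543).
e_1·v_3 = 0.4867·4 + 0.3244·0 + 0.4867·0 + (-0.6489)·1 = 1.2978; e_2·v_3 = (-0.3407)·4 + 0.6360·0 + 0.5225·0 + 0.4543·1 = -0.9086.
u_3 = v_3 − 1.2978·e_1 + 0.9086·e_2 = (3.0588, 0.1569, -0.1569, 2.2549).
‖u_3‖ = 3.8066, so e_3 = (0.8036, 0.0412, -0.0412, 0.5924).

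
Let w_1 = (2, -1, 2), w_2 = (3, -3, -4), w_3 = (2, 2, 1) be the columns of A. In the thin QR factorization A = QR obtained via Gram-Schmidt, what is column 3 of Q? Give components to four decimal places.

e_3 = (0.5726, 0.8016, -0.1718)

w_1 = (2, -1, 2); ‖w_1‖ = 3.0000, so e_1 = (0.6667, -0.3333, 0.6667).
e_1·w_2 = 0.6667·3 + (-0.3333)·(-3) + 0.6667·(-4) = 0.3333.
u_2 = w_2 − 0.3333·e_1 = (2.7778, -2.8889, -4.2222).
‖u_2‖ = 5.8214, so e_2 = (0.4772, -0.4963, -0.7253).
e_1·w_3 = 0.6667·2 + (-0.3333)·2 + 0.6667·1 = 1.3333; e_2·w_3 = 0.4772·2 + (-0.4963)·2 + (-0.7253)·1 = -0.7635.
u_3 = w_3 − 1.3333·e_1 + 0.7635·e_2 = (1.4754, 2.0656, -0.4426).
‖u_3‖ = 2.5767, so e_3 = (0.5726, 0.8016, -0.1718).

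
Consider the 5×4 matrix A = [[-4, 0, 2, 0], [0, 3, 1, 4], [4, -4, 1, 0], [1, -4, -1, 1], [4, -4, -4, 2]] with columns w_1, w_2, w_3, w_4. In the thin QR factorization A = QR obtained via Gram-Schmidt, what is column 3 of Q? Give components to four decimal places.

w_1 = (-4, 0, 4, 1, 4); ‖w_1‖ = 7.0000, so e_1 = (-0.5714, 0.0000, 0.5714, 0.1429, 0.5714).
e_1·w_2 = (-0.5714)·0 + 0.0000·3 + 0.5714·(-4) + 0.1429·(-4) + 0.5714·(-4) = -5.1429.
u_2 = w_2 + 5.1429·e_1 = (-2.9388, 3.0000, -1.0612, -3.2653, -1.0612).
‖u_2‖ = 5.5273, so e_2 = (-0.5317, 0.5428, -0.1920, -0.5908, -0.1920).
e_1·w_3 = (-0.5714)·2 + 0.0000·1 + 0.5714·1 + 0.1429·(-1) + 0.5714·(-4) = -3.0000; e_2·w_3 = (-0.5317)·2 + 0.5428·1 + (-0.1920)·1 + (-0.5908)·(-1) + (-0.1920)·(-4) = 0.6461.
u_3 = w_3 + 3.0000·e_1 − 0.6461·e_2 = (0.6293, 0.6493, 2.8383, -0.1897, -2.1617).
‖u_3‖ = 3.6854, so e_3 = (0.1707, 0.1762, 0.7701, -0.0515, -0.5865).

e_3 = (0.1707, 0.1762, 0.7701, -0.0515, -0.5865)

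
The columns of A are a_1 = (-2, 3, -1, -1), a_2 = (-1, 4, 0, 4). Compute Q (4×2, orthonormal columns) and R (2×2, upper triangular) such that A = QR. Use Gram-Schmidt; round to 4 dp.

Q = [[-0.5164, 0.0650], [0.7746, 0.3897], [-0.2582, 0.1299], [-0.2582, 0.9094]], R = [[3.8730, 2.5820], [0.0000, 5.1316]]

a_1 = (-2, 3, -1, -1); ‖a_1‖ = 3.8730, so e_1 = (-0.5164, 0.7746, -0.2582, -0.2582).
e_1·a_2 = (-0.5164)·(-1) + 0.7746·4 + (-0.2582)·0 + (-0.2582)·4 = 2.5820.
u_2 = a_2 − 2.5820·e_1 = (0.3333, 2.0000, 0.6667, 4.6667).
‖u_2‖ = 5.1316, so e_2 = (0.0650, 0.3897, 0.1299, 0.9094).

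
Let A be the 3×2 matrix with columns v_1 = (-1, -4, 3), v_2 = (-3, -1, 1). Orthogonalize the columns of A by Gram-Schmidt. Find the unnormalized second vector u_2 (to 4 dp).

v_1 = (-1, -4, 3); ‖v_1‖ = 5.0990, so q_1 = (-0.1961, -0.7845, 0.5883).
q_1·v_2 = (-0.1961)·(-3) + (-0.7845)·(-1) + 0.5883·1 = 1.9612.
u_2 = v_2 − 1.9612·q_1 = (-2.6154, 0.5385, -0.1538).

u_2 = (-2.6154, 0.5385, -0.1538)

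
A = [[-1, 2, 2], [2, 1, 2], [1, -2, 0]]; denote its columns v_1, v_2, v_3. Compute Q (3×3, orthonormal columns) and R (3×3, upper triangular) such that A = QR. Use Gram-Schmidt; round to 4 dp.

v_1 = (-1, 2, 1); ‖v_1‖ = 2.4495, so e_1 = (-0.4082, 0.8165, 0.4082).
e_1·v_2 = (-0.4082)·2 + 0.8165·1 + 0.4082·(-2) = -0.8165.
u_2 = v_2 + 0.8165·e_1 = (1.6667, 1.6667, -1.6667).
‖u_2‖ = 2.8868, so e_2 = (0.5774, 0.5774, -0.5774).
e_1·v_3 = (-0.4082)·2 + 0.8165·2 + 0.4082·0 = 0.8165; e_2·v_3 = 0.5774·2 + 0.5774·2 + (-0.5774)·0 = 2.3094.
u_3 = v_3 − 0.8165·e_1 − 2.3094·e_2 = (1.0000, 0.0000, 1.0000).
‖u_3‖ = 1.4142, so e_3 = (0.7071, 0.0000, 0.7071).

Q = [[-0.4082, 0.5774, 0.7071], [0.8165, 0.5774, 0.0000], [0.4082, -0.5774, 0.7071]], R = [[2.4495, -0.8165, 0.8165], [0.0000, 2.8868, 2.3094], [0.0000, 0.0000, 1.4142]]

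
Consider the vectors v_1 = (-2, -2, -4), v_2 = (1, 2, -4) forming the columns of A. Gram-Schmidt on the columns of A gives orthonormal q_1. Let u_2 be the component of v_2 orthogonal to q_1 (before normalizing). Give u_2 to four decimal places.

u_2 = (1.8333, 2.8333, -2.3333)

q_1 = v_1/‖v_1‖ = (-2, -2, -4)/4.8990 = (-0.4082, -0.4082, -0.8165).
r_{12} = q_1·v_2 = 2.0412.
u_2 = v_2 − 2.0412·q_1 = (1.8333, 2.8333, -2.3333).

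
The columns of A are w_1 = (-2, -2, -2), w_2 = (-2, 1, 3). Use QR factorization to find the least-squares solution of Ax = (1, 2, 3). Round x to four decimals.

q_1 = w_1/‖w_1‖ = (-2, -2, -2)/3.4641 = (-0.5774, -0.5774, -0.5774).
r_{12} = q_1·w_2 = -1.1547.
u_2 = w_2 + 1.1547·q_1 = (-2.6667, 0.3333, 2.3333).
‖u_2‖ = 3.5590, so q_2 = (-0.7493, 0.0937, 0.6556).
Qᵀb = (-3.4641, 1.4049).
Back-substitute: x_2 = 1.4049/3.5590 = 0.3947.
x_1 = (-3.4641 + 1.1547·0.3947)/3.4641 = -0.8684.

x = (-0.8684, 0.3947)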